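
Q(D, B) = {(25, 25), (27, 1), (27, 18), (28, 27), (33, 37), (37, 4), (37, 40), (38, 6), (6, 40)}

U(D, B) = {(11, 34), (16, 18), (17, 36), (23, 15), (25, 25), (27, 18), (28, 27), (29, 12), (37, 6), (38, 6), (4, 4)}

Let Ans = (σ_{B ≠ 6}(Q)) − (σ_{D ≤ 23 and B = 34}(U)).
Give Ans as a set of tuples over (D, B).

{(25, 25), (27, 1), (27, 18), (28, 27), (33, 37), (37, 4), (37, 40), (6, 40)}

Apply σ_{B ≠ 6}; surviving tuples: {(25, 25), (27, 1), (27, 18), (28, 27), (33, 37), (37, 4), (37, 40), (6, 40)}
Apply σ_{D ≤ 23 and B = 34}; surviving tuples: {(11, 34)}
Taking the difference: {(25, 25), (27, 1), (27, 18), (28, 27), (33, 37), (37, 4), (37, 40), (6, 40)}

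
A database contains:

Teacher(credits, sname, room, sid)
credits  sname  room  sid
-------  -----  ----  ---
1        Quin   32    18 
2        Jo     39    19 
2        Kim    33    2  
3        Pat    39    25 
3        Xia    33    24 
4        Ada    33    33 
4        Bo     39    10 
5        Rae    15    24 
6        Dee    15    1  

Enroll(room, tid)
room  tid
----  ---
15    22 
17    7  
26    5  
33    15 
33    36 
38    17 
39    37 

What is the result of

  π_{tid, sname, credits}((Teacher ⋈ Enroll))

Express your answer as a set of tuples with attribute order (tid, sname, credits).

Natural join on room: {(2, Jo, 39, 19, 37), (2, Kim, 33, 2, 15), (2, Kim, 33, 2, 36), (3, Pat, 39, 25, 37), (3, Xia, 33, 24, 15), (3, Xia, 33, 24, 36), (4, Ada, 33, 33, 15), (4, Ada, 33, 33, 36), (4, Bo, 39, 10, 37), (5, Rae, 15, 24, 22), (6, Dee, 15, 1, 22)}
Projecting to tid, sname, credits: {(15, Ada, 4), (15, Kim, 2), (15, Xia, 3), (22, Dee, 6), (22, Rae, 5), (36, Ada, 4), (36, Kim, 2), (36, Xia, 3), (37, Bo, 4), (37, Jo, 2), (37, Pat, 3)}

{(15, Ada, 4), (15, Kim, 2), (15, Xia, 3), (22, Dee, 6), (22, Rae, 5), (36, Ada, 4), (36, Kim, 2), (36, Xia, 3), (37, Bo, 4), (37, Jo, 2), (37, Pat, 3)}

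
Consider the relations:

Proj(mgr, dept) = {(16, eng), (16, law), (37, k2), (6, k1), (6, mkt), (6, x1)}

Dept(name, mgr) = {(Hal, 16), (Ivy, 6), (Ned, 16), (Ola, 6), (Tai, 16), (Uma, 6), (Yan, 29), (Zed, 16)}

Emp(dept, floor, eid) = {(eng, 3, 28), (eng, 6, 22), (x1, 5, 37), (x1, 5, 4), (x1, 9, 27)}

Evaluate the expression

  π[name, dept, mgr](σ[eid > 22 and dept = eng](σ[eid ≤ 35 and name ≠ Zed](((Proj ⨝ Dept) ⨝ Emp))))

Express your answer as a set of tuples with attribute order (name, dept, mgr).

Joining Proj and Dept on mgr yields {(16, eng, Hal), (16, eng, Ned), (16, eng, Tai), (16, eng, Zed), (16, law, Hal), (16, law, Ned), (16, law, Tai), (16, law, Zed), (6, k1, Ivy), (6, k1, Ola), (6, k1, Uma), (6, mkt, Ivy), (6, mkt, Ola), (6, mkt, Uma), (6, x1, Ivy), (6, x1, Ola), (6, x1, Uma)}.
Joining (Proj ⨝ Dept) and Emp on dept yields {(16, eng, Hal, 3, 28), (16, eng, Hal, 6, 22), (16, eng, Ned, 3, 28), (16, eng, Ned, 6, 22), (16, eng, Tai, 3, 28), (16, eng, Tai, 6, 22), (16, eng, Zed, 3, 28), (16, eng, Zed, 6, 22), (6, x1, Ivy, 5, 37), (6, x1, Ivy, 5, 4), (6, x1, Ivy, 9, 27), (6, x1, Ola, 5, 37), (6, x1, Ola, 5, 4), (6, x1, Ola, 9, 27), (6, x1, Uma, 5, 37), (6, x1, Uma, 5, 4), (6, x1, Uma, 9, 27)}.
Apply σ_{eid ≤ 35 and name ≠ Zed}; surviving tuples: {(16, eng, Hal, 3, 28), (16, eng, Hal, 6, 22), (16, eng, Ned, 3, 28), (16, eng, Ned, 6, 22), (16, eng, Tai, 3, 28), (16, eng, Tai, 6, 22), (6, x1, Ivy, 5, 4), (6, x1, Ivy, 9, 27), (6, x1, Ola, 5, 4), (6, x1, Ola, 9, 27), (6, x1, Uma, 5, 4), (6, x1, Uma, 9, 27)}
Apply σ_{eid > 22 and dept = eng}; surviving tuples: {(16, eng, Hal, 3, 28), (16, eng, Ned, 3, 28), (16, eng, Tai, 3, 28)}
π_{name, dept, mgr} gives {(Hal, eng, 16), (Ned, eng, 16), (Tai, eng, 16)}.

{(Hal, eng, 16), (Ned, eng, 16), (Tai, eng, 16)}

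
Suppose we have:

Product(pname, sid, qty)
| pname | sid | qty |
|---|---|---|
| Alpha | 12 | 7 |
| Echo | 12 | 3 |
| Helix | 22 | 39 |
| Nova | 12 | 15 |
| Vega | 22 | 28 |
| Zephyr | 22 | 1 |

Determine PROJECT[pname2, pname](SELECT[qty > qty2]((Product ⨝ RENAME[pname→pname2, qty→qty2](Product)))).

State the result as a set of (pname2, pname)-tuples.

ρ[pname→pname2, qty→qty2]: schema becomes (pname2, sid, qty2); tuples unchanged.
Product ⋈ RENAME[pname→pname2, qty→qty2](Product) (natural join on sid): {(Alpha, 12, 7, Alpha, 7), (Alpha, 12, 7, Echo, 3), (Alpha, 12, 7, Nova, 15), (Echo, 12, 3, Alpha, 7), (Echo, 12, 3, Echo, 3), (Echo, 12, 3, Nova, 15), (Helix, 22, 39, Helix, 39), (Helix, 22, 39, Vega, 28), (Helix, 22, 39, Zephyr, 1), (Nova, 12, 15, Alpha, 7), (Nova, 12, 15, Echo, 3), (Nova, 12, 15, Nova, 15), (Vega, 22, 28, Helix, 39), (Vega, 22, 28, Vega, 28), (Vega, 22, 28, Zephyr, 1), (Zephyr, 22, 1, Helix, 39), (Zephyr, 22, 1, Vega, 28), (Zephyr, 22, 1, Zephyr, 1)}
Filtering on qty > qty2 leaves {(Alpha, 12, 7, Echo, 3), (Helix, 22, 39, Vega, 28), (Helix, 22, 39, Zephyr, 1), (Nova, 12, 15, Alpha, 7), (Nova, 12, 15, Echo, 3), (Vega, 22, 28, Zephyr, 1)}.
π[pname2, pname]: project onto (pname2, pname) → {(Alpha, Nova), (Echo, Alpha), (Echo, Nova), (Vega, Helix), (Zephyr, Helix), (Zephyr, Vega)}

{(Alpha, Nova), (Echo, Alpha), (Echo, Nova), (Vega, Helix), (Zephyr, Helix), (Zephyr, Vega)}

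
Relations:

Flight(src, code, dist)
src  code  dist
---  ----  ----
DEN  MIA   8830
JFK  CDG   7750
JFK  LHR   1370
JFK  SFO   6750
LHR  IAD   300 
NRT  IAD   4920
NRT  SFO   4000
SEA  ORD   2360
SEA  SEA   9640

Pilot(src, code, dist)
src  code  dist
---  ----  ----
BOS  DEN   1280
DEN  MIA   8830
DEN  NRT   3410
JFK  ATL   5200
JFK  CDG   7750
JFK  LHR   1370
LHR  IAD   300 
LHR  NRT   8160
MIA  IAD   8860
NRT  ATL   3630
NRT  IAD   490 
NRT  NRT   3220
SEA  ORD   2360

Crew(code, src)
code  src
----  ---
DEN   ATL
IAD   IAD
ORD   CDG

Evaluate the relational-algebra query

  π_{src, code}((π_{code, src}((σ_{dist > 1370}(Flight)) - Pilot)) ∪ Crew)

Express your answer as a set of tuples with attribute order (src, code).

{(ATL, DEN), (CDG, ORD), (IAD, IAD), (JFK, SFO), (NRT, IAD), (NRT, SFO), (SEA, SEA)}

Selection dist > 1370: {(DEN, MIA, 8830), (JFK, CDG, 7750), (JFK, SFO, 6750), (NRT, IAD, 4920), (NRT, SFO, 4000), (SEA, ORD, 2360), (SEA, SEA, 9640)}
Set difference of the two operands is {(JFK, SFO, 6750), (NRT, IAD, 4920), (NRT, SFO, 4000), (SEA, SEA, 9640)}.
Keep only column(s) code, src: {(IAD, NRT), (SEA, SEA), (SFO, JFK), (SFO, NRT)}
Set union of the two operands is {(DEN, ATL), (IAD, IAD), (IAD, NRT), (ORD, CDG), (SEA, SEA), (SFO, JFK), (SFO, NRT)}.
Keep only column(s) src, code: {(ATL, DEN), (CDG, ORD), (IAD, IAD), (JFK, SFO), (NRT, IAD), (NRT, SFO), (SEA, SEA)}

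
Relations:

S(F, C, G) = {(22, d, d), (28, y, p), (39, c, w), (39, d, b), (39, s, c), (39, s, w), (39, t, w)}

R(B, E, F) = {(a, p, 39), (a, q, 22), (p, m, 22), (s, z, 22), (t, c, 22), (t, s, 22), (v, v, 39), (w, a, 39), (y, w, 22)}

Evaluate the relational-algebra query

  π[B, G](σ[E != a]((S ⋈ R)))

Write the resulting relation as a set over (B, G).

S ⋈ R (natural join on F): {(22, d, d, a, q), (22, d, d, p, m), (22, d, d, s, z), (22, d, d, t, c), (22, d, d, t, s), (22, d, d, y, w), (39, c, w, a, p), (39, c, w, v, v), (39, c, w, w, a), (39, d, b, a, p), (39, d, b, v, v), (39, d, b, w, a), (39, s, c, a, p), (39, s, c, v, v), (39, s, c, w, a), (39, s, w, a, p), (39, s, w, v, v), (39, s, w, w, a), (39, t, w, a, p), (39, t, w, v, v), (39, t, w, w, a)}
σ[E != a]: keep tuples satisfying E != a → {(22, d, d, a, q), (22, d, d, p, m), (22, d, d, s, z), (22, d, d, t, c), (22, d, d, t, s), (22, d, d, y, w), (39, c, w, a, p), (39, c, w, v, v), (39, d, b, a, p), (39, d, b, v, v), (39, s, c, a, p), (39, s, c, v, v), (39, s, w, a, p), (39, s, w, v, v), (39, t, w, a, p), (39, t, w, v, v)}
π[B, G]: project onto (B, G) (5 duplicate(s) eliminated) → {(a, b), (a, c), (a, d), (a, w), (p, d), (s, d), (t, d), (v, b), (v, c), (v, w), (y, d)}

{(a, b), (a, c), (a, d), (a, w), (p, d), (s, d), (t, d), (v, b), (v, c), (v, w), (y, d)}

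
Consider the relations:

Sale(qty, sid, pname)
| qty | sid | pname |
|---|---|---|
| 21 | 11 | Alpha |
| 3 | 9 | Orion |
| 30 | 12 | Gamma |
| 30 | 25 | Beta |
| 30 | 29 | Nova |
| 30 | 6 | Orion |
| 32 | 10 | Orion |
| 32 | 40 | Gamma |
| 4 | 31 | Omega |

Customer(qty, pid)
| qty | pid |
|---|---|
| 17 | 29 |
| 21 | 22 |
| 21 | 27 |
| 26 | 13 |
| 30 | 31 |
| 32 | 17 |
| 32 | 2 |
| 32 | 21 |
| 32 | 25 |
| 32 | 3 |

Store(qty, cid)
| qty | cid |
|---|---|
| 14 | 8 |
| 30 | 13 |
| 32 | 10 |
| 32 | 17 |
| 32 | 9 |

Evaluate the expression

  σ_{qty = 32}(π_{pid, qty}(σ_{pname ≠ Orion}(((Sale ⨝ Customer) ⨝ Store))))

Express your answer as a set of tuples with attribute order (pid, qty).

{(17, 32), (2, 32), (21, 32), (25, 32), (3, 32)}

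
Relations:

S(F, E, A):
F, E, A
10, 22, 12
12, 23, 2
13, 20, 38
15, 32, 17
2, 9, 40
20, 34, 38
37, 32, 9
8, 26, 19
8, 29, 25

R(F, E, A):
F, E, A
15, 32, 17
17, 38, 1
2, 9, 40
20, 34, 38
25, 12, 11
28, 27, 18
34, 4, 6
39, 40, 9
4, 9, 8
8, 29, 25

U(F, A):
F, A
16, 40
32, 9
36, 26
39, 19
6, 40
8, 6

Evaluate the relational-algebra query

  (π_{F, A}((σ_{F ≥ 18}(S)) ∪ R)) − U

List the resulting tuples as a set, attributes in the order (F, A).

Selection F ≥ 18: {(20, 34, 38), (37, 32, 9)}
Taking the union: {(15, 32, 17), (17, 38, 1), (2, 9, 40), (20, 34, 38), (25, 12, 11), (28, 27, 18), (34, 4, 6), (37, 32, 9), (39, 40, 9), (4, 9, 8), (8, 29, 25)}
π_{F, A} gives {(15, 17), (17, 1), (2, 40), (20, 38), (25, 11), (28, 18), (34, 6), (37, 9), (39, 9), (4, 8), (8, 25)}.
Taking the difference: {(15, 17), (17, 1), (2, 40), (20, 38), (25, 11), (28, 18), (34, 6), (37, 9), (39, 9), (4, 8), (8, 25)}

{(15, 17), (17, 1), (2, 40), (20, 38), (25, 11), (28, 18), (34, 6), (37, 9), (39, 9), (4, 8), (8, 25)}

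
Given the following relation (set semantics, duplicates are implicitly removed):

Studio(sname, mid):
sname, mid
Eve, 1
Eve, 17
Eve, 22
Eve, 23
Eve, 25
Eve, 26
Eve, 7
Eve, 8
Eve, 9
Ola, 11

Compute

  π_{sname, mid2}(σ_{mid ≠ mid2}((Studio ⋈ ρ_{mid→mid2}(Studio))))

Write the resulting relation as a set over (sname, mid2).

{(Eve, 1), (Eve, 17), (Eve, 22), (Eve, 23), (Eve, 25), (Eve, 26), (Eve, 7), (Eve, 8), (Eve, 9)}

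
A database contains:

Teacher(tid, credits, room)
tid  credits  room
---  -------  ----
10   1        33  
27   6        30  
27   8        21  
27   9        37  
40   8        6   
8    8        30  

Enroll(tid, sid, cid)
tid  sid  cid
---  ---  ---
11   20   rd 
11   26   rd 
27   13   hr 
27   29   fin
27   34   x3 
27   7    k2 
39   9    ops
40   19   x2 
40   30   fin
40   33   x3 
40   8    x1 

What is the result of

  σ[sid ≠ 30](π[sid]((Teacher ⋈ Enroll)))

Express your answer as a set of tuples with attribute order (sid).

{13, 19, 29, 33, 34, 7, 8}

Joining Teacher and Enroll on tid yields {(27, 6, 30, 13, hr), (27, 6, 30, 29, fin), (27, 6, 30, 34, x3), (27, 6, 30, 7, k2), (27, 8, 21, 13, hr), (27, 8, 21, 29, fin), (27, 8, 21, 34, x3), (27, 8, 21, 7, k2), (27, 9, 37, 13, hr), (27, 9, 37, 29, fin), (27, 9, 37, 34, x3), (27, 9, 37, 7, k2), (40, 8, 6, 19, x2), (40, 8, 6, 30, fin), (40, 8, 6, 33, x3), (40, 8, 6, 8, x1)}.
Projecting to sid (8 duplicate(s) eliminated): {13, 19, 29, 30, 33, 34, 7, 8}
σ[sid ≠ 30]: keep tuples satisfying sid ≠ 30 → {13, 19, 29, 33, 34, 7, 8}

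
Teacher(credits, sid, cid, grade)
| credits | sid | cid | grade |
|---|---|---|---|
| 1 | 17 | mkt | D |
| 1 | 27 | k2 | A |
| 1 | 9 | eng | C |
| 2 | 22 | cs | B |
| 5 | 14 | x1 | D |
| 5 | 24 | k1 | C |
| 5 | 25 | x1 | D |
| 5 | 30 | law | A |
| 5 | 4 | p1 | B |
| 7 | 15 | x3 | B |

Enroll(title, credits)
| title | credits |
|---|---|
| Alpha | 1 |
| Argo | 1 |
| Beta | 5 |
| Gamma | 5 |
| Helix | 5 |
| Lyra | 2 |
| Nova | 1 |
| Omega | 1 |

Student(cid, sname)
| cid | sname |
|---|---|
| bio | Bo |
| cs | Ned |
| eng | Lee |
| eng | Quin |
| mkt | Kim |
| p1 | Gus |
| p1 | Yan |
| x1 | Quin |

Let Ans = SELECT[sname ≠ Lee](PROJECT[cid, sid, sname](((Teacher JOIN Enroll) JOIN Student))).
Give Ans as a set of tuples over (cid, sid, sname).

Joining Teacher and Enroll on credits yields {(1, 17, mkt, D, Alpha), (1, 17, mkt, D, Argo), (1, 17, mkt, D, Nova), (1, 17, mkt, D, Omega), (1, 27, k2, A, Alpha), (1, 27, k2, A, Argo), (1, 27, k2, A, Nova), (1, 27, k2, A, Omega), (1, 9, eng, C, Alpha), (1, 9, eng, C, Argo), (1, 9, eng, C, Nova), (1, 9, eng, C, Omega), (2, 22, cs, B, Lyra), (5, 14, x1, D, Beta), (5, 14, x1, D, Gamma), (5, 14, x1, D, Helix), (5, 24, k1, C, Beta), (5, 24, k1, C, Gamma), (5, 24, k1, C, Helix), (5, 25, x1, D, Beta), (5, 25, x1, D, Gamma), (5, 25, x1, D, Helix), (5, 30, law, A, Beta), (5, 30, law, A, Gamma), (5, 30, law, A, Helix), (5, 4, p1, B, Beta), (5, 4, p1, B, Gamma), (5, 4, p1, B, Helix)}.
Joining (Teacher JOIN Enroll) and Student on cid yields {(1, 17, mkt, D, Alpha, Kim), (1, 17, mkt, D, Argo, Kim), (1, 17, mkt, D, Nova, Kim), (1, 17, mkt, D, Omega, Kim), (1, 9, eng, C, Alpha, Lee), (1, 9, eng, C, Alpha, Quin), (1, 9, eng, C, Argo, Lee), (1, 9, eng, C, Argo, Quin), (1, 9, eng, C, Nova, Lee), (1, 9, eng, C, Nova, Quin), (1, 9, eng, C, Omega, Lee), (1, 9, eng, C, Omega, Quin), (2, 22, cs, B, Lyra, Ned), (5, 14, x1, D, Beta, Quin), (5, 14, x1, D, Gamma, Quin), (5, 14, x1, D, Helix, Quin), (5, 25, x1, D, Beta, Quin), (5, 25, x1, D, Gamma, Quin), (5, 25, x1, D, Helix, Quin), (5, 4, p1, B, Beta, Gus), (5, 4, p1, B, Beta, Yan), (5, 4, p1, B, Gamma, Gus), (5, 4, p1, B, Gamma, Yan), (5, 4, p1, B, Helix, Gus), (5, 4, p1, B, Helix, Yan)}.
Keep only column(s) cid, sid, sname (17 duplicate(s) eliminated): {(cs, 22, Ned), (eng, 9, Lee), (eng, 9, Quin), (mkt, 17, Kim), (p1, 4, Gus), (p1, 4, Yan), (x1, 14, Quin), (x1, 25, Quin)}
σ[sname ≠ Lee]: keep tuples satisfying sname ≠ Lee → {(cs, 22, Ned), (eng, 9, Quin), (mkt, 17, Kim), (p1, 4, Gus), (p1, 4, Yan), (x1, 14, Quin), (x1, 25, Quin)}

{(cs, 22, Ned), (eng, 9, Quin), (mkt, 17, Kim), (p1, 4, Gus), (p1, 4, Yan), (x1, 14, Quin), (x1, 25, Quin)}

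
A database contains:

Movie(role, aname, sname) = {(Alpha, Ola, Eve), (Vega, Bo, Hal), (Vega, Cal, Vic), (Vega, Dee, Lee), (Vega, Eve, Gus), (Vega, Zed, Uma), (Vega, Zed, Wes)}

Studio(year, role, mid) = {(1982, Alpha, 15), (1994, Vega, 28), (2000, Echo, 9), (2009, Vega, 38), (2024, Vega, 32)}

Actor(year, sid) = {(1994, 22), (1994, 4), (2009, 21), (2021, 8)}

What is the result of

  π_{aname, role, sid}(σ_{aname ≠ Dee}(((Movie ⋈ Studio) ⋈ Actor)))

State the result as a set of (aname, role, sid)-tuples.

Natural join on role: {(Alpha, Ola, Eve, 1982, 15), (Vega, Bo, Hal, 1994, 28), (Vega, Bo, Hal, 2009, 38), (Vega, Bo, Hal, 2024, 32), (Vega, Cal, Vic, 1994, 28), (Vega, Cal, Vic, 2009, 38), (Vega, Cal, Vic, 2024, 32), (Vega, Dee, Lee, 1994, 28), (Vega, Dee, Lee, 2009, 38), (Vega, Dee, Lee, 2024, 32), (Vega, Eve, Gus, 1994, 28), (Vega, Eve, Gus, 2009, 38), (Vega, Eve, Gus, 2024, 32), (Vega, Zed, Uma, 1994, 28), (Vega, Zed, Uma, 2009, 38), (Vega, Zed, Uma, 2024, 32), (Vega, Zed, Wes, 1994, 28), (Vega, Zed, Wes, 2009, 38), (Vega, Zed, Wes, 2024, 32)}
Natural join on year: {(Vega, Bo, Hal, 1994, 28, 22), (Vega, Bo, Hal, 1994, 28, 4), (Vega, Bo, Hal, 2009, 38, 21), (Vega, Cal, Vic, 1994, 28, 22), (Vega, Cal, Vic, 1994, 28, 4), (Vega, Cal, Vic, 2009, 38, 21), (Vega, Dee, Lee, 1994, 28, 22), (Vega, Dee, Lee, 1994, 28, 4), (Vega, Dee, Lee, 2009, 38, 21), (Vega, Eve, Gus, 1994, 28, 22), (Vega, Eve, Gus, 1994, 28, 4), (Vega, Eve, Gus, 2009, 38, 21), (Vega, Zed, Uma, 1994, 28, 22), (Vega, Zed, Uma, 1994, 28, 4), (Vega, Zed, Uma, 2009, 38, 21), (Vega, Zed, Wes, 1994, 28, 22), (Vega, Zed, Wes, 1994, 28, 4), (Vega, Zed, Wes, 2009, 38, 21)}
σ[aname ≠ Dee]: keep tuples satisfying aname ≠ Dee → {(Vega, Bo, Hal, 1994, 28, 22), (Vega, Bo, Hal, 1994, 28, 4), (Vega, Bo, Hal, 2009, 38, 21), (Vega, Cal, Vic, 1994, 28, 22), (Vega, Cal, Vic, 1994, 28, 4), (Vega, Cal, Vic, 2009, 38, 21), (Vega, Eve, Gus, 1994, 28, 22), (Vega, Eve, Gus, 1994, 28, 4), (Vega, Eve, Gus, 2009, 38, 21), (Vega, Zed, Uma, 1994, 28, 22), (Vega, Zed, Uma, 1994, 28, 4), (Vega, Zed, Uma, 2009, 38, 21), (Vega, Zed, Wes, 1994, 28, 22), (Vega, Zed, Wes, 1994, 28, 4), (Vega, Zed, Wes, 2009, 38, 21)}
π[aname, role, sid]: project onto (aname, role, sid) (3 duplicate(s) eliminated) → {(Bo, Vega, 21), (Bo, Vega, 22), (Bo, Vega, 4), (Cal, Vega, 21), (Cal, Vega, 22), (Cal, Vega, 4), (Eve, Vega, 21), (Eve, Vega, 22), (Eve, Vega, 4), (Zed, Vega, 21), (Zed, Vega, 22), (Zed, Vega, 4)}

{(Bo, Vega, 21), (Bo, Vega, 22), (Bo, Vega, 4), (Cal, Vega, 21), (Cal, Vega, 22), (Cal, Vega, 4), (Eve, Vega, 21), (Eve, Vega, 22), (Eve, Vega, 4), (Zed, Vega, 21), (Zed, Vega, 22), (Zed, Vega, 4)}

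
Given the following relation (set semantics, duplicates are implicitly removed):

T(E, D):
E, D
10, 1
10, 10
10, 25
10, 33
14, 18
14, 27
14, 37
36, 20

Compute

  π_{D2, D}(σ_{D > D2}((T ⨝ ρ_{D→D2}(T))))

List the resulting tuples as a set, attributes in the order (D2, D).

ρ[D→D2]: schema becomes (E, D2); tuples unchanged.
Joining T and ρ_{D→D2}(T) on E yields {(10, 1, 1), (10, 1, 10), (10, 1, 25), (10, 1, 33), (10, 10, 1), (10, 10, 10), (10, 10, 25), (10, 10, 33), (10, 25, 1), (10, 25, 10), (10, 25, 25), (10, 25, 33), (10, 33, 1), (10, 33, 10), (10, 33, 25), (10, 33, 33), (14, 18, 18), (14, 18, 27), (14, 18, 37), (14, 27, 18), (14, 27, 27), (14, 27, 37), (14, 37, 18), (14, 37, 27), (14, 37, 37), (36, 20, 20)}.
Filtering on D > D2 leaves {(10, 10, 1), (10, 25, 1), (10, 25, 10), (10, 33, 1), (10, 33, 10), (10, 33, 25), (14, 27, 18), (14, 37, 18), (14, 37, 27)}.
π[D2, D]: project onto (D2, D) → {(1, 10), (1, 25), (1, 33), (10, 25), (10, 33), (18, 27), (18, 37), (25, 33), (27, 37)}

{(1, 10), (1, 25), (1, 33), (10, 25), (10, 33), (18, 27), (18, 37), (25, 33), (27, 37)}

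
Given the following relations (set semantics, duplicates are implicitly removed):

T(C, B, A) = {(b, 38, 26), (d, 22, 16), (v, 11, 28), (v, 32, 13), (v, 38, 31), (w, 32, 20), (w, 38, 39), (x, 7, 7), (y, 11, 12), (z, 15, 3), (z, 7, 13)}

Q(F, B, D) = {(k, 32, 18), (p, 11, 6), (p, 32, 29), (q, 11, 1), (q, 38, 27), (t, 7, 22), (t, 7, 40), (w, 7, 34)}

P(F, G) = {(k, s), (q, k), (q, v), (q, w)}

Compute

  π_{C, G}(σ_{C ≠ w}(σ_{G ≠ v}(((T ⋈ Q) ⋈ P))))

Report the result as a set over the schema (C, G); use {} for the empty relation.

{(b, k), (b, w), (v, k), (v, s), (v, w), (y, k), (y, w)}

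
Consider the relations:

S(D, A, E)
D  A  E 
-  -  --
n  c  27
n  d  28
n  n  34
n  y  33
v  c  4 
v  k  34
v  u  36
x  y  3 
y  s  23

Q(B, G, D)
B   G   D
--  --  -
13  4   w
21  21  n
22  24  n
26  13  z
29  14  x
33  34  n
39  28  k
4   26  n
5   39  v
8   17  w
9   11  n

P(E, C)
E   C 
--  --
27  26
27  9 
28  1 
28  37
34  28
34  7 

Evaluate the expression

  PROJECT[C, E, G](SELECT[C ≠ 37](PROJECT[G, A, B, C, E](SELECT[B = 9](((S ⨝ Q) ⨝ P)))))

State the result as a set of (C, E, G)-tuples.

{(1, 28, 11), (26, 27, 11), (28, 34, 11), (7, 34, 11), (9, 27, 11)}

Joining S and Q on D yields {(n, c, 27, 21, 21), (n, c, 27, 22, 24), (n, c, 27, 33, 34), (n, c, 27, 4, 26), (n, c, 27, 9, 11), (n, d, 28, 21, 21), (n, d, 28, 22, 24), (n, d, 28, 33, 34), (n, d, 28, 4, 26), (n, d, 28, 9, 11), (n, n, 34, 21, 21), (n, n, 34, 22, 24), (n, n, 34, 33, 34), (n, n, 34, 4, 26), (n, n, 34, 9, 11), (n, y, 33, 21, 21), (n, y, 33, 22, 24), (n, y, 33, 33, 34), (n, y, 33, 4, 26), (n, y, 33, 9, 11), (v, c, 4, 5, 39), (v, k, 34, 5, 39), (v, u, 36, 5, 39), (x, y, 3, 29, 14)}.
Joining (S ⨝ Q) and P on E yields {(n, c, 27, 21, 21, 26), (n, c, 27, 21, 21, 9), (n, c, 27, 22, 24, 26), (n, c, 27, 22, 24, 9), (n, c, 27, 33, 34, 26), (n, c, 27, 33, 34, 9), (n, c, 27, 4, 26, 26), (n, c, 27, 4, 26, 9), (n, c, 27, 9, 11, 26), (n, c, 27, 9, 11, 9), (n, d, 28, 21, 21, 1), (n, d, 28, 21, 21, 37), (n, d, 28, 22, 24, 1), (n, d, 28, 22, 24, 37), (n, d, 28, 33, 34, 1), (n, d, 28, 33, 34, 37), (n, d, 28, 4, 26, 1), (n, d, 28, 4, 26, 37), (n, d, 28, 9, 11, 1), (n, d, 28, 9, 11, 37), (n, n, 34, 21, 21, 28), (n, n, 34, 21, 21, 7), (n, n, 34, 22, 24, 28), (n, n, 34, 22, 24, 7), (n, n, 34, 33, 34, 28), (n, n, 34, 33, 34, 7), (n, n, 34, 4, 26, 28), (n, n, 34, 4, 26, 7), (n, n, 34, 9, 11, 28), (n, n, 34, 9, 11, 7), (v, k, 34, 5, 39, 28), (v, k, 34, 5, 39, 7)}.
Selection B = 9: {(n, c, 27, 9, 11, 26), (n, c, 27, 9, 11, 9), (n, d, 28, 9, 11, 1), (n, d, 28, 9, 11, 37), (n, n, 34, 9, 11, 28), (n, n, 34, 9, 11, 7)}
π_{G, A, B, C, E} gives {(11, c, 9, 26, 27), (11, c, 9, 9, 27), (11, d, 9, 1, 28), (11, d, 9, 37, 28), (11, n, 9, 28, 34), (11, n, 9, 7, 34)}.
Selection C ≠ 37: {(11, c, 9, 26, 27), (11, c, 9, 9, 27), (11, d, 9, 1, 28), (11, n, 9, 28, 34), (11, n, 9, 7, 34)}
π_{C, E, G} gives {(1, 28, 11), (26, 27, 11), (28, 34, 11), (7, 34, 11), (9, 27, 11)}.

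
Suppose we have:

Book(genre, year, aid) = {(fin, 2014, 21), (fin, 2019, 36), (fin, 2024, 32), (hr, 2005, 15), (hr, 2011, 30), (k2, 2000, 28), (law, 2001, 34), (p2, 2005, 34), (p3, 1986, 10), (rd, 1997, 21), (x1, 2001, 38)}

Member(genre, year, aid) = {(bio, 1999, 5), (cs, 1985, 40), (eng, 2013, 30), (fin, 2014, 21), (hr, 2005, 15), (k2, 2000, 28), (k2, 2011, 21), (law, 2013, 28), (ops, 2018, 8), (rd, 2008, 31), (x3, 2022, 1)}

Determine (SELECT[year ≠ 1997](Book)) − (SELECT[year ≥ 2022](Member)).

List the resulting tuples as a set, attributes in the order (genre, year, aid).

σ[year ≠ 1997]: keep tuples satisfying year ≠ 1997 → {(fin, 2014, 21), (fin, 2019, 36), (fin, 2024, 32), (hr, 2005, 15), (hr, 2011, 30), (k2, 2000, 28), (law, 2001, 34), (p2, 2005, 34), (p3, 1986, 10), (x1, 2001, 38)}
σ[year ≥ 2022]: keep tuples satisfying year ≥ 2022 → {(x3, 2022, 1)}
Taking the difference: {(fin, 2014, 21), (fin, 2019, 36), (fin, 2024, 32), (hr, 2005, 15), (hr, 2011, 30), (k2, 2000, 28), (law, 2001, 34), (p2, 2005, 34), (p3, 1986, 10), (x1, 2001, 38)}

{(fin, 2014, 21), (fin, 2019, 36), (fin, 2024, 32), (hr, 2005, 15), (hr, 2011, 30), (k2, 2000, 28), (law, 2001, 34), (p2, 2005, 34), (p3, 1986, 10), (x1, 2001, 38)}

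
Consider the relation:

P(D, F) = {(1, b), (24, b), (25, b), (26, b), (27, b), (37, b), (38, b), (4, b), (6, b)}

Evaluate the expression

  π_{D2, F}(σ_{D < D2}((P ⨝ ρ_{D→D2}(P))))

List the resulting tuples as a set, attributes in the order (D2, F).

ρ[D→D2]: schema becomes (D2, F); tuples unchanged.
Joining P and ρ_{D→D2}(P) on F yields {(1, b, 1), (1, b, 24), (1, b, 25), (1, b, 26), (1, b, 27), (1, b, 37), (1, b, 38), (1, b, 4), (1, b, 6), (24, b, 1), (24, b, 24), (24, b, 25), (24, b, 26), (24, b, 27), (24, b, 37), (24, b, 38), (24, b, 4), (24, b, 6), (25, b, 1), (25, b, 24), (25, b, 25), (25, b, 26), (25, b, 27), (25, b, 37), (25, b, 38), (25, b, 4), (25, b, 6), (26, b, 1), (26, b, 24), (26, b, 25), (26, b, 26), (26, b, 27), (26, b, 37), (26, b, 38), (26, b, 4), (26, b, 6), (27, b, 1), (27, b, 24), (27, b, 25), (27, b, 26), (27, b, 27), (27, b, 37), (27, b, 38), (27, b, 4), (27, b, 6), (37, b, 1), (37, b, 24), (37, b, 25), (37, b, 26), (37, b, 27), (37, b, 37), (37, b, 38), (37, b, 4), (37, b, 6), (38, b, 1), (38, b, 24), (38, b, 25), (38, b, 26), (38, b, 27), (38, b, 37), (38, b, 38), (38, b, 4), (38, b, 6), (4, b, 1), (4, b, 24), (4, b, 25), (4, b, 26), (4, b, 27), (4, b, 37), (4, b, 38), (4, b, 4), (4, b, 6), (6, b, 1), (6, b, 24), (6, b, 25), (6, b, 26), (6, b, 27), (6, b, 37), (6, b, 38), (6, b, 4), (6, b, 6)}.
Selection D < D2: {(1, b, 24), (1, b, 25), (1, b, 26), (1, b, 27), (1, b, 37), (1, b, 38), (1, b, 4), (1, b, 6), (24, b, 25), (24, b, 26), (24, b, 27), (24, b, 37), (24, b, 38), (25, b, 26), (25, b, 27), (25, b, 37), (25, b, 38), (26, b, 27), (26, b, 37), (26, b, 38), (27, b, 37), (27, b, 38), (37, b, 38), (4, b, 24), (4, b, 25), (4, b, 26), (4, b, 27), (4, b, 37), (4, b, 38), (4, b, 6), (6, b, 24), (6, b, 25), (6, b, 26), (6, b, 27), (6, b, 37), (6, b, 38)}
π[D2, F]: project onto (D2, F) (28 duplicate(s) eliminated) → {(24, b), (25, b), (26, b), (27, b), (37, b), (38, b), (4, b), (6, b)}

{(24, b), (25, b), (26, b), (27, b), (37, b), (38, b), (4, b), (6, b)}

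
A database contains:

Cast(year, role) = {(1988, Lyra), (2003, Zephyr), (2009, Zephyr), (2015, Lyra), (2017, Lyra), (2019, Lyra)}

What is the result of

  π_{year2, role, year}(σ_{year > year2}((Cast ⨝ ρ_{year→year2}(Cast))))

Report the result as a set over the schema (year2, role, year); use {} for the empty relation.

{(1988, Lyra, 2015), (1988, Lyra, 2017), (1988, Lyra, 2019), (2003, Zephyr, 2009), (2015, Lyra, 2017), (2015, Lyra, 2019), (2017, Lyra, 2019)}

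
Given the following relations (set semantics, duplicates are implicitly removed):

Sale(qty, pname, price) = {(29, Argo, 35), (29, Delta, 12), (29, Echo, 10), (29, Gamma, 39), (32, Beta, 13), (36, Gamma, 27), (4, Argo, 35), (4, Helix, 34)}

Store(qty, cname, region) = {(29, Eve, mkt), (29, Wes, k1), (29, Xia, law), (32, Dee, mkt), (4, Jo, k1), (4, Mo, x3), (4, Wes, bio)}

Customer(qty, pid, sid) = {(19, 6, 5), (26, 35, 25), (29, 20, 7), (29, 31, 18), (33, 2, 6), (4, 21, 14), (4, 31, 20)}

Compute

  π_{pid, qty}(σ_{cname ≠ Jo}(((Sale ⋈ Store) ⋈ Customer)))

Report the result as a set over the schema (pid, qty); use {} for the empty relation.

{(20, 29), (21, 4), (31, 29), (31, 4)}

Sale ⋈ Store (natural join on qty): {(29, Argo, 35, Eve, mkt), (29, Argo, 35, Wes, k1), (29, Argo, 35, Xia, law), (29, Delta, 12, Eve, mkt), (29, Delta, 12, Wes, k1), (29, Delta, 12, Xia, law), (29, Echo, 10, Eve, mkt), (29, Echo, 10, Wes, k1), (29, Echo, 10, Xia, law), (29, Gamma, 39, Eve, mkt), (29, Gamma, 39, Wes, k1), (29, Gamma, 39, Xia, law), (32, Beta, 13, Dee, mkt), (4, Argo, 35, Jo, k1), (4, Argo, 35, Mo, x3), (4, Argo, 35, Wes, bio), (4, Helix, 34, Jo, k1), (4, Helix, 34, Mo, x3), (4, Helix, 34, Wes, bio)}
(Sale ⋈ Store) ⋈ Customer (natural join on qty): {(29, Argo, 35, Eve, mkt, 20, 7), (29, Argo, 35, Eve, mkt, 31, 18), (29, Argo, 35, Wes, k1, 20, 7), (29, Argo, 35, Wes, k1, 31, 18), (29, Argo, 35, Xia, law, 20, 7), (29, Argo, 35, Xia, law, 31, 18), (29, Delta, 12, Eve, mkt, 20, 7), (29, Delta, 12, Eve, mkt, 31, 18), (29, Delta, 12, Wes, k1, 20, 7), (29, Delta, 12, Wes, k1, 31, 18), (29, Delta, 12, Xia, law, 20, 7), (29, Delta, 12, Xia, law, 31, 18), (29, Echo, 10, Eve, mkt, 20, 7), (29, Echo, 10, Eve, mkt, 31, 18), (29, Echo, 10, Wes, k1, 20, 7), (29, Echo, 10, Wes, k1, 31, 18), (29, Echo, 10, Xia, law, 20, 7), (29, Echo, 10, Xia, law, 31, 18), (29, Gamma, 39, Eve, mkt, 20, 7), (29, Gamma, 39, Eve, mkt, 31, 18), (29, Gamma, 39, Wes, k1, 20, 7), (29, Gamma, 39, Wes, k1, 31, 18), (29, Gamma, 39, Xia, law, 20, 7), (29, Gamma, 39, Xia, law, 31, 18), (4, Argo, 35, Jo, k1, 21, 14), (4, Argo, 35, Jo, k1, 31, 20), (4, Argo, 35, Mo, x3, 21, 14), (4, Argo, 35, Mo, x3, 31, 20), (4, Argo, 35, Wes, bio, 21, 14), (4, Argo, 35, Wes, bio, 31, 20), (4, Helix, 34, Jo, k1, 21, 14), (4, Helix, 34, Jo, k1, 31, 20), (4, Helix, 34, Mo, x3, 21, 14), (4, Helix, 34, Mo, x3, 31, 20), (4, Helix, 34, Wes, bio, 21, 14), (4, Helix, 34, Wes, bio, 31, 20)}
Filtering on cname ≠ Jo leaves {(29, Argo, 35, Eve, mkt, 20, 7), (29, Argo, 35, Eve, mkt, 31, 18), (29, Argo, 35, Wes, k1, 20, 7), (29, Argo, 35, Wes, k1, 31, 18), (29, Argo, 35, Xia, law, 20, 7), (29, Argo, 35, Xia, law, 31, 18), (29, Delta, 12, Eve, mkt, 20, 7), (29, Delta, 12, Eve, mkt, 31, 18), (29, Delta, 12, Wes, k1, 20, 7), (29, Delta, 12, Wes, k1, 31, 18), (29, Delta, 12, Xia, law, 20, 7), (29, Delta, 12, Xia, law, 31, 18), (29, Echo, 10, Eve, mkt, 20, 7), (29, Echo, 10, Eve, mkt, 31, 18), (29, Echo, 10, Wes, k1, 20, 7), (29, Echo, 10, Wes, k1, 31, 18), (29, Echo, 10, Xia, law, 20, 7), (29, Echo, 10, Xia, law, 31, 18), (29, Gamma, 39, Eve, mkt, 20, 7), (29, Gamma, 39, Eve, mkt, 31, 18), (29, Gamma, 39, Wes, k1, 20, 7), (29, Gamma, 39, Wes, k1, 31, 18), (29, Gamma, 39, Xia, law, 20, 7), (29, Gamma, 39, Xia, law, 31, 18), (4, Argo, 35, Mo, x3, 21, 14), (4, Argo, 35, Mo, x3, 31, 20), (4, Argo, 35, Wes, bio, 21, 14), (4, Argo, 35, Wes, bio, 31, 20), (4, Helix, 34, Mo, x3, 21, 14), (4, Helix, 34, Mo, x3, 31, 20), (4, Helix, 34, Wes, bio, 21, 14), (4, Helix, 34, Wes, bio, 31, 20)}.
π_{pid, qty} gives {(20, 29), (21, 4), (31, 29), (31, 4)} (28 duplicate(s) eliminated).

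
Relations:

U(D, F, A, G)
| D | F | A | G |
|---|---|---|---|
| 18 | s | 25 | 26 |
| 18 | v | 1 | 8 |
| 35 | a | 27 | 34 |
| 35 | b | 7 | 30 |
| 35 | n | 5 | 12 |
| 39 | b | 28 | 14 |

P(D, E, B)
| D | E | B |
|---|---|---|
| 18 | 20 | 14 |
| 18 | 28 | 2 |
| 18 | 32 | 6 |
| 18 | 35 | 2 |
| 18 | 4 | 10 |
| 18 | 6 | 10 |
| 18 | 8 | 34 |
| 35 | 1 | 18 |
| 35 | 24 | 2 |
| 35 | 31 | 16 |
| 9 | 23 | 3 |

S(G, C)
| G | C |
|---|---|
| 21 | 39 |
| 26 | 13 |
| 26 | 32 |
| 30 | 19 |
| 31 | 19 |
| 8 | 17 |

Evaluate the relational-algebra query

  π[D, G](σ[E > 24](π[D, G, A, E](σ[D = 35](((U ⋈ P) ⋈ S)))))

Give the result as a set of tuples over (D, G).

Natural join on D: {(18, s, 25, 26, 20, 14), (18, s, 25, 26, 28, 2), (18, s, 25, 26, 32, 6), (18, s, 25, 26, 35, 2), (18, s, 25, 26, 4, 10), (18, s, 25, 26, 6, 10), (18, s, 25, 26, 8, 34), (18, v, 1, 8, 20, 14), (18, v, 1, 8, 28, 2), (18, v, 1, 8, 32, 6), (18, v, 1, 8, 35, 2), (18, v, 1, 8, 4, 10), (18, v, 1, 8, 6, 10), (18, v, 1, 8, 8, 34), (35, a, 27, 34, 1, 18), (35, a, 27, 34, 24, 2), (35, a, 27, 34, 31, 16), (35, b, 7, 30, 1, 18), (35, b, 7, 30, 24, 2), (35, b, 7, 30, 31, 16), (35, n, 5, 12, 1, 18), (35, n, 5, 12, 24, 2), (35, n, 5, 12, 31, 16)}
Natural join on G: {(18, s, 25, 26, 20, 14, 13), (18, s, 25, 26, 20, 14, 32), (18, s, 25, 26, 28, 2, 13), (18, s, 25, 26, 28, 2, 32), (18, s, 25, 26, 32, 6, 13), (18, s, 25, 26, 32, 6, 32), (18, s, 25, 26, 35, 2, 13), (18, s, 25, 26, 35, 2, 32), (18, s, 25, 26, 4, 10, 13), (18, s, 25, 26, 4, 10, 32), (18, s, 25, 26, 6, 10, 13), (18, s, 25, 26, 6, 10, 32), (18, s, 25, 26, 8, 34, 13), (18, s, 25, 26, 8, 34, 32), (18, v, 1, 8, 20, 14, 17), (18, v, 1, 8, 28, 2, 17), (18, v, 1, 8, 32, 6, 17), (18, v, 1, 8, 35, 2, 17), (18, v, 1, 8, 4, 10, 17), (18, v, 1, 8, 6, 10, 17), (18, v, 1, 8, 8, 34, 17), (35, b, 7, 30, 1, 18, 19), (35, b, 7, 30, 24, 2, 19), (35, b, 7, 30, 31, 16, 19)}
Filtering on D = 35 leaves {(35, b, 7, 30, 1, 18, 19), (35, b, 7, 30, 24, 2, 19), (35, b, 7, 30, 31, 16, 19)}.
Projecting to D, G, A, E: {(35, 30, 7, 1), (35, 30, 7, 24), (35, 30, 7, 31)}
Filtering on E > 24 leaves {(35, 30, 7, 31)}.
Projecting to D, G: {(35, 30)}

{(35, 30)}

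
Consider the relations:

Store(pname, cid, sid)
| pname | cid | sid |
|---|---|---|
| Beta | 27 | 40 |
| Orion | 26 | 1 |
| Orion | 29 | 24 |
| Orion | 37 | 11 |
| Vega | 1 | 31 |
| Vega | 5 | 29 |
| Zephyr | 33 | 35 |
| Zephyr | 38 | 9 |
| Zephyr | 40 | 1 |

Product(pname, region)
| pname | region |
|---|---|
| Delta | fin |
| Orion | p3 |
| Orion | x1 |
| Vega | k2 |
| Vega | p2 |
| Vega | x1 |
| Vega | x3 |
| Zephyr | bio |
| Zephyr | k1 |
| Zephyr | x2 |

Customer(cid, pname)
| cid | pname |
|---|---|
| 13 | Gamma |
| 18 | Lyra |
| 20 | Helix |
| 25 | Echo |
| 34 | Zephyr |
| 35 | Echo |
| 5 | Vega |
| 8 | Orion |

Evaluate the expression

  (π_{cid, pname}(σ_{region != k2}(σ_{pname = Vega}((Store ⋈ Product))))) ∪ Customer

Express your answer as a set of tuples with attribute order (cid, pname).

Natural join on pname: {(Orion, 26, 1, p3), (Orion, 26, 1, x1), (Orion, 29, 24, p3), (Orion, 29, 24, x1), (Orion, 37, 11, p3), (Orion, 37, 11, x1), (Vega, 1, 31, k2), (Vega, 1, 31, p2), (Vega, 1, 31, x1), (Vega, 1, 31, x3), (Vega, 5, 29, k2), (Vega, 5, 29, p2), (Vega, 5, 29, x1), (Vega, 5, 29, x3), (Zephyr, 33, 35, bio), (Zephyr, 33, 35, k1), (Zephyr, 33, 35, x2), (Zephyr, 38, 9, bio), (Zephyr, 38, 9, k1), (Zephyr, 38, 9, x2), (Zephyr, 40, 1, bio), (Zephyr, 40, 1, k1), (Zephyr, 40, 1, x2)}
Selection pname = Vega: {(Vega, 1, 31, k2), (Vega, 1, 31, p2), (Vega, 1, 31, x1), (Vega, 1, 31, x3), (Vega, 5, 29, k2), (Vega, 5, 29, p2), (Vega, 5, 29, x1), (Vega, 5, 29, x3)}
Selection region != k2: {(Vega, 1, 31, p2), (Vega, 1, 31, x1), (Vega, 1, 31, x3), (Vega, 5, 29, p2), (Vega, 5, 29, x1), (Vega, 5, 29, x3)}
π_{cid, pname} gives {(1, Vega), (5, Vega)} (4 duplicate(s) eliminated).
Union: {(1, Vega), (5, Vega)} with {(13, Gamma), (18, Lyra), (20, Helix), (25, Echo), (34, Zephyr), (35, Echo), (5, Vega), (8, Orion)} → {(1, Vega), (13, Gamma), (18, Lyra), (20, Helix), (25, Echo), (34, Zephyr), (35, Echo), (5, Vega), (8, Orion)}

{(1, Vega), (13, Gamma), (18, Lyra), (20, Helix), (25, Echo), (34, Zephyr), (35, Echo), (5, Vega), (8, Orion)}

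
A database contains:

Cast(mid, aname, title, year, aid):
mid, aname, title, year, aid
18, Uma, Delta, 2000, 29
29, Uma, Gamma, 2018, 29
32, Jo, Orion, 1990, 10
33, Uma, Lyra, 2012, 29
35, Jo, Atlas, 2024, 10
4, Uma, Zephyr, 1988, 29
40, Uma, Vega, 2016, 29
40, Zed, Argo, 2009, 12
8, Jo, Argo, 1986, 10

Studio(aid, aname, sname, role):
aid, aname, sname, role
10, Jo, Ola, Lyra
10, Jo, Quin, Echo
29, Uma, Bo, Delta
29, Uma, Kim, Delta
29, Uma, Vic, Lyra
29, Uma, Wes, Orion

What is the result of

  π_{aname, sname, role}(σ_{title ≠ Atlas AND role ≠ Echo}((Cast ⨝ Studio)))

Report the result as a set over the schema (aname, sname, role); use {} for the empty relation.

Natural join on aname, aid: {(18, Uma, Delta, 2000, 29, Bo, Delta), (18, Uma, Delta, 2000, 29, Kim, Delta), (18, Uma, Delta, 2000, 29, Vic, Lyra), (18, Uma, Delta, 2000, 29, Wes, Orion), (29, Uma, Gamma, 2018, 29, Bo, Delta), (29, Uma, Gamma, 2018, 29, Kim, Delta), (29, Uma, Gamma, 2018, 29, Vic, Lyra), (29, Uma, Gamma, 2018, 29, Wes, Orion), (32, Jo, Orion, 1990, 10, Ola, Lyra), (32, Jo, Orion, 1990, 10, Quin, Echo), (33, Uma, Lyra, 2012, 29, Bo, Delta), (33, Uma, Lyra, 2012, 29, Kim, Delta), (33, Uma, Lyra, 2012, 29, Vic, Lyra), (33, Uma, Lyra, 2012, 29, Wes, Orion), (35, Jo, Atlas, 2024, 10, Ola, Lyra), (35, Jo, Atlas, 2024, 10, Quin, Echo), (4, Uma, Zephyr, 1988, 29, Bo, Delta), (4, Uma, Zephyr, 1988, 29, Kim, Delta), (4, Uma, Zephyr, 1988, 29, Vic, Lyra), (4, Uma, Zephyr, 1988, 29, Wes, Orion), (40, Uma, Vega, 2016, 29, Bo, Delta), (40, Uma, Vega, 2016, 29, Kim, Delta), (40, Uma, Vega, 2016, 29, Vic, Lyra), (40, Uma, Vega, 2016, 29, Wes, Orion), (8, Jo, Argo, 1986, 10, Ola, Lyra), (8, Jo, Argo, 1986, 10, Quin, Echo)}
σ[title ≠ Atlas AND role ≠ Echo]: keep tuples satisfying title ≠ Atlas AND role ≠ Echo → {(18, Uma, Delta, 2000, 29, Bo, Delta), (18, Uma, Delta, 2000, 29, Kim, Delta), (18, Uma, Delta, 2000, 29, Vic, Lyra), (18, Uma, Delta, 2000, 29, Wes, Orion), (29, Uma, Gamma, 2018, 29, Bo, Delta), (29, Uma, Gamma, 2018, 29, Kim, Delta), (29, Uma, Gamma, 2018, 29, Vic, Lyra), (29, Uma, Gamma, 2018, 29, Wes, Orion), (32, Jo, Orion, 1990, 10, Ola, Lyra), (33, Uma, Lyra, 2012, 29, Bo, Delta), (33, Uma, Lyra, 2012, 29, Kim, Delta), (33, Uma, Lyra, 2012, 29, Vic, Lyra), (33, Uma, Lyra, 2012, 29, Wes, Orion), (4, Uma, Zephyr, 1988, 29, Bo, Delta), (4, Uma, Zephyr, 1988, 29, Kim, Delta), (4, Uma, Zephyr, 1988, 29, Vic, Lyra), (4, Uma, Zephyr, 1988, 29, Wes, Orion), (40, Uma, Vega, 2016, 29, Bo, Delta), (40, Uma, Vega, 2016, 29, Kim, Delta), (40, Uma, Vega, 2016, 29, Vic, Lyra), (40, Uma, Vega, 2016, 29, Wes, Orion), (8, Jo, Argo, 1986, 10, Ola, Lyra)}
Keep only column(s) aname, sname, role (17 duplicate(s) eliminated): {(Jo, Ola, Lyra), (Uma, Bo, Delta), (Uma, Kim, Delta), (Uma, Vic, Lyra), (Uma, Wes, Orion)}

{(Jo, Ola, Lyra), (Uma, Bo, Delta), (Uma, Kim, Delta), (Uma, Vic, Lyra), (Uma, Wes, Orion)}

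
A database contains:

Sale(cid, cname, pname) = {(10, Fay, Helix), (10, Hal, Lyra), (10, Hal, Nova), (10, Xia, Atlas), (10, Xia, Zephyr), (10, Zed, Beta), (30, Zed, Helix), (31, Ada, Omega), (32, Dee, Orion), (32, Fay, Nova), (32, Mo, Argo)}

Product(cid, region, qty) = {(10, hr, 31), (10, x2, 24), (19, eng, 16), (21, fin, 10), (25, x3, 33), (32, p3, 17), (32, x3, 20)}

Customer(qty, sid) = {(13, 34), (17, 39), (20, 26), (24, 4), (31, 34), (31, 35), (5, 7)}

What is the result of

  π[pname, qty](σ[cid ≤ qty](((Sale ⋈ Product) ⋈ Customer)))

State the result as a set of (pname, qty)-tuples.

{(Atlas, 24), (Atlas, 31), (Beta, 24), (Beta, 31), (Helix, 24), (Helix, 31), (Lyra, 24), (Lyra, 31), (Nova, 24), (Nova, 31), (Zephyr, 24), (Zephyr, 31)}

Natural join on cid: {(10, Fay, Helix, hr, 31), (10, Fay, Helix, x2, 24), (10, Hal, Lyra, hr, 31), (10, Hal, Lyra, x2, 24), (10, Hal, Nova, hr, 31), (10, Hal, Nova, x2, 24), (10, Xia, Atlas, hr, 31), (10, Xia, Atlas, x2, 24), (10, Xia, Zephyr, hr, 31), (10, Xia, Zephyr, x2, 24), (10, Zed, Beta, hr, 31), (10, Zed, Beta, x2, 24), (32, Dee, Orion, p3, 17), (32, Dee, Orion, x3, 20), (32, Fay, Nova, p3, 17), (32, Fay, Nova, x3, 20), (32, Mo, Argo, p3, 17), (32, Mo, Argo, x3, 20)}
Natural join on qty: {(10, Fay, Helix, hr, 31, 34), (10, Fay, Helix, hr, 31, 35), (10, Fay, Helix, x2, 24, 4), (10, Hal, Lyra, hr, 31, 34), (10, Hal, Lyra, hr, 31, 35), (10, Hal, Lyra, x2, 24, 4), (10, Hal, Nova, hr, 31, 34), (10, Hal, Nova, hr, 31, 35), (10, Hal, Nova, x2, 24, 4), (10, Xia, Atlas, hr, 31, 34), (10, Xia, Atlas, hr, 31, 35), (10, Xia, Atlas, x2, 24, 4), (10, Xia, Zephyr, hr, 31, 34), (10, Xia, Zephyr, hr, 31, 35), (10, Xia, Zephyr, x2, 24, 4), (10, Zed, Beta, hr, 31, 34), (10, Zed, Beta, hr, 31, 35), (10, Zed, Beta, x2, 24, 4), (32, Dee, Orion, p3, 17, 39), (32, Dee, Orion, x3, 20, 26), (32, Fay, Nova, p3, 17, 39), (32, Fay, Nova, x3, 20, 26), (32, Mo, Argo, p3, 17, 39), (32, Mo, Argo, x3, 20, 26)}
Selection cid ≤ qty: {(10, Fay, Helix, hr, 31, 34), (10, Fay, Helix, hr, 31, 35), (10, Fay, Helix, x2, 24, 4), (10, Hal, Lyra, hr, 31, 34), (10, Hal, Lyra, hr, 31, 35), (10, Hal, Lyra, x2, 24, 4), (10, Hal, Nova, hr, 31, 34), (10, Hal, Nova, hr, 31, 35), (10, Hal, Nova, x2, 24, 4), (10, Xia, Atlas, hr, 31, 34), (10, Xia, Atlas, hr, 31, 35), (10, Xia, Atlas, x2, 24, 4), (10, Xia, Zephyr, hr, 31, 34), (10, Xia, Zephyr, hr, 31, 35), (10, Xia, Zephyr, x2, 24, 4), (10, Zed, Beta, hr, 31, 34), (10, Zed, Beta, hr, 31, 35), (10, Zed, Beta, x2, 24, 4)}
π[pname, qty]: project onto (pname, qty) (6 duplicate(s) eliminated) → {(Atlas, 24), (Atlas, 31), (Beta, 24), (Beta, 31), (Helix, 24), (Helix, 31), (Lyra, 24), (Lyra, 31), (Nova, 24), (Nova, 31), (Zephyr, 24), (Zephyr, 31)}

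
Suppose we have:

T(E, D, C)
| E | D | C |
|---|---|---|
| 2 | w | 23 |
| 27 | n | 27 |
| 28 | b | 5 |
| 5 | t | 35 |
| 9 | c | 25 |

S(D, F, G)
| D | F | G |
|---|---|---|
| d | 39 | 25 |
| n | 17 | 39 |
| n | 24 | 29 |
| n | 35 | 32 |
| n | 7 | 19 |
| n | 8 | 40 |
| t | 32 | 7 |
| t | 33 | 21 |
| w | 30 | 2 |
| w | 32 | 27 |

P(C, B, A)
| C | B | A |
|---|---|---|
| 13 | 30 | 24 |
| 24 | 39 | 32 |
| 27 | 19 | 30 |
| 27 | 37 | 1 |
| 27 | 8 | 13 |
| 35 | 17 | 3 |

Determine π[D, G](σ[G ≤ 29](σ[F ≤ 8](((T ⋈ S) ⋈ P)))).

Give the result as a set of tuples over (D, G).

T ⋈ S (natural join on D): {(2, w, 23, 30, 2), (2, w, 23, 32, 27), (27, n, 27, 17, 39), (27, n, 27, 24, 29), (27, n, 27, 35, 32), (27, n, 27, 7, 19), (27, n, 27, 8, 40), (5, t, 35, 32, 7), (5, t, 35, 33, 21)}
(T ⋈ S) ⋈ P (natural join on C): {(27, n, 27, 17, 39, 19, 30), (27, n, 27, 17, 39, 37, 1), (27, n, 27, 17, 39, 8, 13), (27, n, 27, 24, 29, 19, 30), (27, n, 27, 24, 29, 37, 1), (27, n, 27, 24, 29, 8, 13), (27, n, 27, 35, 32, 19, 30), (27, n, 27, 35, 32, 37, 1), (27, n, 27, 35, 32, 8, 13), (27, n, 27, 7, 19, 19, 30), (27, n, 27, 7, 19, 37, 1), (27, n, 27, 7, 19, 8, 13), (27, n, 27, 8, 40, 19, 30), (27, n, 27, 8, 40, 37, 1), (27, n, 27, 8, 40, 8, 13), (5, t, 35, 32, 7, 17, 3), (5, t, 35, 33, 21, 17, 3)}
Apply σ_{F ≤ 8}; surviving tuples: {(27, n, 27, 7, 19, 19, 30), (27, n, 27, 7, 19, 37, 1), (27, n, 27, 7, 19, 8, 13), (27, n, 27, 8, 40, 19, 30), (27, n, 27, 8, 40, 37, 1), (27, n, 27, 8, 40, 8, 13)}
Apply σ_{G ≤ 29}; surviving tuples: {(27, n, 27, 7, 19, 19, 30), (27, n, 27, 7, 19, 37, 1), (27, n, 27, 7, 19, 8, 13)}
π_{D, G} gives {(n, 19)} (2 duplicate(s) eliminated).

{(n, 19)}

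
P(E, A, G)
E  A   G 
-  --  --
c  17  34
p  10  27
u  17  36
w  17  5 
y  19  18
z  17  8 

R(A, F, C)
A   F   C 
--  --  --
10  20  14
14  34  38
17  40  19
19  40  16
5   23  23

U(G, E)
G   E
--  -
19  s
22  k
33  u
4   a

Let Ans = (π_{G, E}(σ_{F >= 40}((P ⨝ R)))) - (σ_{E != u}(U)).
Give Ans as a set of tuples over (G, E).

{(18, y), (34, c), (36, u), (5, w), (8, z)}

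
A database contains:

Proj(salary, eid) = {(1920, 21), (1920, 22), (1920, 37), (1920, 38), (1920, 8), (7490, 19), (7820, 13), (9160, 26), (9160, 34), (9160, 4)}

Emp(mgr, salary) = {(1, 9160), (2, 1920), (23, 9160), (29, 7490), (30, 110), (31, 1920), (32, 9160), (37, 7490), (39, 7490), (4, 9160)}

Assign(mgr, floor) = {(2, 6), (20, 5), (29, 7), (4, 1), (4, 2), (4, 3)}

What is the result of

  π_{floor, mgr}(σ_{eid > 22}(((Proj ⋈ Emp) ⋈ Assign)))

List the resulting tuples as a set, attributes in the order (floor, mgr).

{(1, 4), (2, 4), (3, 4), (6, 2)}

Proj ⋈ Emp (natural join on salary): {(1920, 21, 2), (1920, 21, 31), (1920, 22, 2), (1920, 22, 31), (1920, 37, 2), (1920, 37, 31), (1920, 38, 2), (1920, 38, 31), (1920, 8, 2), (1920, 8, 31), (7490, 19, 29), (7490, 19, 37), (7490, 19, 39), (9160, 26, 1), (9160, 26, 23), (9160, 26, 32), (9160, 26, 4), (9160, 34, 1), (9160, 34, 23), (9160, 34, 32), (9160, 34, 4), (9160, 4, 1), (9160, 4, 23), (9160, 4, 32), (9160, 4, 4)}
(Proj ⋈ Emp) ⋈ Assign (natural join on mgr): {(1920, 21, 2, 6), (1920, 22, 2, 6), (1920, 37, 2, 6), (1920, 38, 2, 6), (1920, 8, 2, 6), (7490, 19, 29, 7), (9160, 26, 4, 1), (9160, 26, 4, 2), (9160, 26, 4, 3), (9160, 34, 4, 1), (9160, 34, 4, 2), (9160, 34, 4, 3), (9160, 4, 4, 1), (9160, 4, 4, 2), (9160, 4, 4, 3)}
Apply σ_{eid > 22}; surviving tuples: {(1920, 37, 2, 6), (1920, 38, 2, 6), (9160, 26, 4, 1), (9160, 26, 4, 2), (9160, 26, 4, 3), (9160, 34, 4, 1), (9160, 34, 4, 2), (9160, 34, 4, 3)}
π[floor, mgr]: project onto (floor, mgr) (4 duplicate(s) eliminated) → {(1, 4), (2, 4), (3, 4), (6, 2)}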